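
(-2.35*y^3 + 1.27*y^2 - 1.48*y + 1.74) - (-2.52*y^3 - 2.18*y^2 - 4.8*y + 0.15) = 0.17*y^3 + 3.45*y^2 + 3.32*y + 1.59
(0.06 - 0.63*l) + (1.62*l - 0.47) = 0.99*l - 0.41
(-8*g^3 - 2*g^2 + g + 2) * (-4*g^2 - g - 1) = 32*g^5 + 16*g^4 + 6*g^3 - 7*g^2 - 3*g - 2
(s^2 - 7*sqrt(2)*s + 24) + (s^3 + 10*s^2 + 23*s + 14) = s^3 + 11*s^2 - 7*sqrt(2)*s + 23*s + 38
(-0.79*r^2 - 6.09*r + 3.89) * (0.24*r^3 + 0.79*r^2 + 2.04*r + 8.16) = -0.1896*r^5 - 2.0857*r^4 - 5.4891*r^3 - 15.7969*r^2 - 41.7588*r + 31.7424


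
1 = 1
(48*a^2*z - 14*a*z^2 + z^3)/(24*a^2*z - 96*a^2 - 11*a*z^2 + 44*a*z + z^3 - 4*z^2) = z*(-6*a + z)/(-3*a*z + 12*a + z^2 - 4*z)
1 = 1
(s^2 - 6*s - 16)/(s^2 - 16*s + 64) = (s + 2)/(s - 8)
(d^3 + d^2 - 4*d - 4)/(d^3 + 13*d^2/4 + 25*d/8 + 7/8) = 8*(d^2 - 4)/(8*d^2 + 18*d + 7)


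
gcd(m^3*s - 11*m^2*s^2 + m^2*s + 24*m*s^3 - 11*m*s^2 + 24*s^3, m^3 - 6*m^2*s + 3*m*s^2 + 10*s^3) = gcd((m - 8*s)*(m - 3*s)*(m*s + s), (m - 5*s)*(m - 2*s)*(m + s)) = 1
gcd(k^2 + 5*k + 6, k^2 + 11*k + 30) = 1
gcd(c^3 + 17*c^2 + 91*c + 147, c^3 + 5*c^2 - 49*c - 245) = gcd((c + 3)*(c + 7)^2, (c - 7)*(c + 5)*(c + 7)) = c + 7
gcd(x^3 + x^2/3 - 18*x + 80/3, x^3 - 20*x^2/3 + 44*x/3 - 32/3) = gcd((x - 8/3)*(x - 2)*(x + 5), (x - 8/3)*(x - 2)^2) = x^2 - 14*x/3 + 16/3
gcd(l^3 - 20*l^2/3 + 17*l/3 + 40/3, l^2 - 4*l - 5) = l^2 - 4*l - 5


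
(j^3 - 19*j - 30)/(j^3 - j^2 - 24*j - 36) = (j - 5)/(j - 6)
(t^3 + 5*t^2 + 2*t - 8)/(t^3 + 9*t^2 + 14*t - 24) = (t + 2)/(t + 6)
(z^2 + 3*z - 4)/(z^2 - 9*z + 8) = (z + 4)/(z - 8)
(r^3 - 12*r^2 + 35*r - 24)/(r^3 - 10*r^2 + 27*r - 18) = (r - 8)/(r - 6)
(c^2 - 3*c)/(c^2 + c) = (c - 3)/(c + 1)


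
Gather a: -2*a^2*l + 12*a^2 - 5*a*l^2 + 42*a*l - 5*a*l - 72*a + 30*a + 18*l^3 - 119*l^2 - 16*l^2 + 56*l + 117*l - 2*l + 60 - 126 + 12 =a^2*(12 - 2*l) + a*(-5*l^2 + 37*l - 42) + 18*l^3 - 135*l^2 + 171*l - 54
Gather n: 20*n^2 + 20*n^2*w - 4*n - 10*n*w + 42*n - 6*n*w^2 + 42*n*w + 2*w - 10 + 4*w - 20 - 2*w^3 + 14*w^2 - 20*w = n^2*(20*w + 20) + n*(-6*w^2 + 32*w + 38) - 2*w^3 + 14*w^2 - 14*w - 30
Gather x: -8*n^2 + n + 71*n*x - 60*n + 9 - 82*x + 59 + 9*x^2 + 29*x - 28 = -8*n^2 - 59*n + 9*x^2 + x*(71*n - 53) + 40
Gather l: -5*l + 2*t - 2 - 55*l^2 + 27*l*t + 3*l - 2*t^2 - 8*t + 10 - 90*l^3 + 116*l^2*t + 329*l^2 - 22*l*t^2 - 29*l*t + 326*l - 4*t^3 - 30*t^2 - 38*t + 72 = -90*l^3 + l^2*(116*t + 274) + l*(-22*t^2 - 2*t + 324) - 4*t^3 - 32*t^2 - 44*t + 80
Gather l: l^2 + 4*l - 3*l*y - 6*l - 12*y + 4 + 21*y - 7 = l^2 + l*(-3*y - 2) + 9*y - 3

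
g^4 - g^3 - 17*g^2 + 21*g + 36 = (g - 3)^2*(g + 1)*(g + 4)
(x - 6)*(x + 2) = x^2 - 4*x - 12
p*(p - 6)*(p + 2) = p^3 - 4*p^2 - 12*p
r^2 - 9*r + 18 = (r - 6)*(r - 3)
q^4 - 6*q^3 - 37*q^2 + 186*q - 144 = (q - 8)*(q - 3)*(q - 1)*(q + 6)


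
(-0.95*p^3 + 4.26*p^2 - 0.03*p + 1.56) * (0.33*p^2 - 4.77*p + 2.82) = -0.3135*p^5 + 5.9373*p^4 - 23.0091*p^3 + 12.6711*p^2 - 7.5258*p + 4.3992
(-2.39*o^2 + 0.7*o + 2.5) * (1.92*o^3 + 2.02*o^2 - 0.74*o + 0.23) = -4.5888*o^5 - 3.4838*o^4 + 7.9826*o^3 + 3.9823*o^2 - 1.689*o + 0.575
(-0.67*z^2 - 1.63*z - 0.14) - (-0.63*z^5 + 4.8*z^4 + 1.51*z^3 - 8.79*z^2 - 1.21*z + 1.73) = 0.63*z^5 - 4.8*z^4 - 1.51*z^3 + 8.12*z^2 - 0.42*z - 1.87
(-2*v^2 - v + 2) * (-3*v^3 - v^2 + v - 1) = 6*v^5 + 5*v^4 - 7*v^3 - v^2 + 3*v - 2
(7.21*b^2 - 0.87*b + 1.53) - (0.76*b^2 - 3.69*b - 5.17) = 6.45*b^2 + 2.82*b + 6.7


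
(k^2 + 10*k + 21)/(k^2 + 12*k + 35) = (k + 3)/(k + 5)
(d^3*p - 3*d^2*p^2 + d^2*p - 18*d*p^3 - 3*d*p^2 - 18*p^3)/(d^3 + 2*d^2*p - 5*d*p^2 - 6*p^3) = p*(-d^2 + 6*d*p - d + 6*p)/(-d^2 + d*p + 2*p^2)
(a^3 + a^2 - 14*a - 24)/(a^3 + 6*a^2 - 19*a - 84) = (a + 2)/(a + 7)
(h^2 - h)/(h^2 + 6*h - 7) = h/(h + 7)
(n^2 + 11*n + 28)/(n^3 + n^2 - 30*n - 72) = (n + 7)/(n^2 - 3*n - 18)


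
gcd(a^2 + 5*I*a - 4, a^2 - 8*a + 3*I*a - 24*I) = 1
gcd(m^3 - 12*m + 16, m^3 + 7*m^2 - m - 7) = 1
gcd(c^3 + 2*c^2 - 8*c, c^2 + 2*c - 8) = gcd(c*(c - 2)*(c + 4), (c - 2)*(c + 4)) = c^2 + 2*c - 8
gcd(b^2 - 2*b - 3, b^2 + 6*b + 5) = b + 1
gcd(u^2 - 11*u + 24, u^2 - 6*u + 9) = u - 3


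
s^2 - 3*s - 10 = (s - 5)*(s + 2)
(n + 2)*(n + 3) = n^2 + 5*n + 6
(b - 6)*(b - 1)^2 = b^3 - 8*b^2 + 13*b - 6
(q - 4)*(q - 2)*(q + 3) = q^3 - 3*q^2 - 10*q + 24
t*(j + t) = j*t + t^2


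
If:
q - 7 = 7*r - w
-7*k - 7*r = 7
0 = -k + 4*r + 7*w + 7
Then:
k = 7*w/5 + 3/5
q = -54*w/5 - 21/5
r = -7*w/5 - 8/5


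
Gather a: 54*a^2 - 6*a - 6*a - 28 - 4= 54*a^2 - 12*a - 32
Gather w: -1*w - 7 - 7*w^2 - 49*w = -7*w^2 - 50*w - 7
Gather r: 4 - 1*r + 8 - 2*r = 12 - 3*r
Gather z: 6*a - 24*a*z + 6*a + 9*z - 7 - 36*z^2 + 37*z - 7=12*a - 36*z^2 + z*(46 - 24*a) - 14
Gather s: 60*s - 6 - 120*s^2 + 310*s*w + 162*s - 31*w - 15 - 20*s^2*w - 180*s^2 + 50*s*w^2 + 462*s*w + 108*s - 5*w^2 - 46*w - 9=s^2*(-20*w - 300) + s*(50*w^2 + 772*w + 330) - 5*w^2 - 77*w - 30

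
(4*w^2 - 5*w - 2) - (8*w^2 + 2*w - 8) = -4*w^2 - 7*w + 6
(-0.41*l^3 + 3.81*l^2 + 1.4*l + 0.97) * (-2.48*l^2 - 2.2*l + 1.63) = 1.0168*l^5 - 8.5468*l^4 - 12.5223*l^3 + 0.724699999999999*l^2 + 0.148*l + 1.5811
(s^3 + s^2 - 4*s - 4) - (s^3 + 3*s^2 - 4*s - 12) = 8 - 2*s^2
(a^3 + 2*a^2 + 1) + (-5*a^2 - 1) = a^3 - 3*a^2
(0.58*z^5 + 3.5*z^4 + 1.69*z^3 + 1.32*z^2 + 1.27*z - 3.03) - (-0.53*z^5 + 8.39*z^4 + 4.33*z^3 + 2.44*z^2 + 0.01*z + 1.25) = 1.11*z^5 - 4.89*z^4 - 2.64*z^3 - 1.12*z^2 + 1.26*z - 4.28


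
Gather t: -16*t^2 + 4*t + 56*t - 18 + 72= -16*t^2 + 60*t + 54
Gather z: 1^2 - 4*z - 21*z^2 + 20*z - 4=-21*z^2 + 16*z - 3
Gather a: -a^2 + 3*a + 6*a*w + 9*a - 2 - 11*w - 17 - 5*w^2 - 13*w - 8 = -a^2 + a*(6*w + 12) - 5*w^2 - 24*w - 27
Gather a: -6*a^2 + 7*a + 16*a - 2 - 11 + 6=-6*a^2 + 23*a - 7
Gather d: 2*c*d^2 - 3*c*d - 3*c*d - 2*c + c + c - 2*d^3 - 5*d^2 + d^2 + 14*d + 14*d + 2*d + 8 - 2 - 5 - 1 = -2*d^3 + d^2*(2*c - 4) + d*(30 - 6*c)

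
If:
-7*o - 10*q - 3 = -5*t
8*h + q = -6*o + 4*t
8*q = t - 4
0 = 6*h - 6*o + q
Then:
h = -146/581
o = -209/581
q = -54/83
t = -100/83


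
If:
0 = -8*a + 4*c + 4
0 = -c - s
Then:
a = 1/2 - s/2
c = -s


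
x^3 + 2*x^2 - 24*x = x*(x - 4)*(x + 6)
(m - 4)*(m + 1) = m^2 - 3*m - 4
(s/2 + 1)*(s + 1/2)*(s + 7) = s^3/2 + 19*s^2/4 + 37*s/4 + 7/2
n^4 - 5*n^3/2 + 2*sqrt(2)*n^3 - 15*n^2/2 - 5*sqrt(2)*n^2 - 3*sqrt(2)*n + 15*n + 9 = (n - 3)*(n + 1/2)*(n - sqrt(2))*(n + 3*sqrt(2))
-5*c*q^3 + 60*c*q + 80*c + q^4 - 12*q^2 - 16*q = (-5*c + q)*(q - 4)*(q + 2)^2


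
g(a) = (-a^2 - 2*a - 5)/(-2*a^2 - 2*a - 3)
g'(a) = (-2*a - 2)/(-2*a^2 - 2*a - 3) + (4*a + 2)*(-a^2 - 2*a - 5)/(-2*a^2 - 2*a - 3)^2 = 2*(-a^2 - 7*a - 2)/(4*a^4 + 8*a^3 + 16*a^2 + 12*a + 9)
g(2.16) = 0.84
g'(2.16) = -0.16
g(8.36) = 0.57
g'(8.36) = -0.01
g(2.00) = 0.87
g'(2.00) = -0.18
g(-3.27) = 0.51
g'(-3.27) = 0.06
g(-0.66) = 1.61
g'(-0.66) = 0.67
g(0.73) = 1.27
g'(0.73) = -0.50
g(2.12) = 0.85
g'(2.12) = -0.16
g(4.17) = 0.67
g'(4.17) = -0.05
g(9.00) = 0.57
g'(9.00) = -0.00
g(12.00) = 0.55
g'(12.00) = 0.00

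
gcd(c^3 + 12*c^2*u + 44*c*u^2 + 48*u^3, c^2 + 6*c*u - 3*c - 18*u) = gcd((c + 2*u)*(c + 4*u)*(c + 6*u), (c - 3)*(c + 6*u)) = c + 6*u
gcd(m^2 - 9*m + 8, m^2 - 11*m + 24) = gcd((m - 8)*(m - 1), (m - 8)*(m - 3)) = m - 8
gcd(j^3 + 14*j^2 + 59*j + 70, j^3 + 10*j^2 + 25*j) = j + 5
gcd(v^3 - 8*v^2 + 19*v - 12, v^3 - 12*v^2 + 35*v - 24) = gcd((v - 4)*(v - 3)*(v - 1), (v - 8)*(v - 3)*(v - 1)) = v^2 - 4*v + 3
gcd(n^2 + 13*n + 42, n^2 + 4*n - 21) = n + 7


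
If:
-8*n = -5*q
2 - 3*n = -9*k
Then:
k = 5*q/24 - 2/9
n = 5*q/8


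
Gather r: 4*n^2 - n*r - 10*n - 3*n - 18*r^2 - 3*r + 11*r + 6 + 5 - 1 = 4*n^2 - 13*n - 18*r^2 + r*(8 - n) + 10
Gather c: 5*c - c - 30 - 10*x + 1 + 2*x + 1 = 4*c - 8*x - 28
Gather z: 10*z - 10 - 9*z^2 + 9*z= -9*z^2 + 19*z - 10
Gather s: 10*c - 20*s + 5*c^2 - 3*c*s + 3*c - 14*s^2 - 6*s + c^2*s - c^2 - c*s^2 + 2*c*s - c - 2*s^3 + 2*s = 4*c^2 + 12*c - 2*s^3 + s^2*(-c - 14) + s*(c^2 - c - 24)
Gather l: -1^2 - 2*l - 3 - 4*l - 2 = -6*l - 6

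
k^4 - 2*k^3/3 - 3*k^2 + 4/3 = (k - 2)*(k - 2/3)*(k + 1)^2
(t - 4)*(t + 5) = t^2 + t - 20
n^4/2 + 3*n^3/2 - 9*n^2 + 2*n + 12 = (n/2 + 1/2)*(n - 2)^2*(n + 6)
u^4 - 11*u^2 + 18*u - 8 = (u - 2)*(u - 1)^2*(u + 4)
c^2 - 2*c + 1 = (c - 1)^2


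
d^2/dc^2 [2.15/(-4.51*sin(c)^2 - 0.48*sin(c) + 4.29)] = (174.92486*sin(c)^4 + 13.96296*sin(c)^3 - 95.49999*sin(c)^2 - 23.49864*sin(c) - 84.18669)/(4.51*sin(c)^2 + 0.48*sin(c) - 4.29)^3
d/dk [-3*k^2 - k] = -6*k - 1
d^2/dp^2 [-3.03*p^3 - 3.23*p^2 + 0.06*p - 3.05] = -18.18*p - 6.46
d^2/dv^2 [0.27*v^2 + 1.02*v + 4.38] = 0.540000000000000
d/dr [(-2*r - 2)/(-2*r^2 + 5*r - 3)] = 4*(-r^2 - 2*r + 4)/(4*r^4 - 20*r^3 + 37*r^2 - 30*r + 9)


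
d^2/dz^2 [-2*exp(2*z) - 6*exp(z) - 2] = (-8*exp(z) - 6)*exp(z)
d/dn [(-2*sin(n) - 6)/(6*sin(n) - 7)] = 50*cos(n)/(6*sin(n) - 7)^2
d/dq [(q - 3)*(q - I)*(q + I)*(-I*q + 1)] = -4*I*q^3 + q^2*(3 + 9*I) + 2*q*(-3 - I) + 1 + 3*I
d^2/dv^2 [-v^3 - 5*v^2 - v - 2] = -6*v - 10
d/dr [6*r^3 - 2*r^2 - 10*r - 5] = 18*r^2 - 4*r - 10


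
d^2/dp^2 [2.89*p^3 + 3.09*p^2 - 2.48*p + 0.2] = 17.34*p + 6.18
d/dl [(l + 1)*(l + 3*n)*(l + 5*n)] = 3*l^2 + 16*l*n + 2*l + 15*n^2 + 8*n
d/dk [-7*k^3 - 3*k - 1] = -21*k^2 - 3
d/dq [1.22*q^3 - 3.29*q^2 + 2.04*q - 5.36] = 3.66*q^2 - 6.58*q + 2.04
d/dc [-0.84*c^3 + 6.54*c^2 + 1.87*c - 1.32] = -2.52*c^2 + 13.08*c + 1.87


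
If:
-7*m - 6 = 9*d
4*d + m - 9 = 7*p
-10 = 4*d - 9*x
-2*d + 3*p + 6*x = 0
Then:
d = -359/269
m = 231/269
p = -518/269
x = 418/807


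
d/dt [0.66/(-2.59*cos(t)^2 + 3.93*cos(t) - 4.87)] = (2.5938 - 3.4188*cos(t))*sin(t)/(2.59*cos(t)^2 - 3.93*cos(t) + 4.87)^2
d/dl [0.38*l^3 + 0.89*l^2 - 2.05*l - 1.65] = 1.14*l^2 + 1.78*l - 2.05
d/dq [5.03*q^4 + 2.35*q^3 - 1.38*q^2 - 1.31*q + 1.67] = 20.12*q^3 + 7.05*q^2 - 2.76*q - 1.31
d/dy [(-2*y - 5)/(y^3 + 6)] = (4*y^3 + 15*y^2 - 12)/(y^6 + 12*y^3 + 36)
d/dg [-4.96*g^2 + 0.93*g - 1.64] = 0.93 - 9.92*g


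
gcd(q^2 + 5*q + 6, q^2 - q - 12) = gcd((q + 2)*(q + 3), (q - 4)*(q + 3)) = q + 3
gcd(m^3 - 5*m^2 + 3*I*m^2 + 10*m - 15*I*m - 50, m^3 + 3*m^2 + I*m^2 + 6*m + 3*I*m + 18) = m - 2*I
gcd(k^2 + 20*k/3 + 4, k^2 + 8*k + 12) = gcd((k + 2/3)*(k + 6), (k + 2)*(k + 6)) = k + 6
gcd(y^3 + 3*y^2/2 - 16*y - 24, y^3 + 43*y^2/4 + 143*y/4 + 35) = y + 4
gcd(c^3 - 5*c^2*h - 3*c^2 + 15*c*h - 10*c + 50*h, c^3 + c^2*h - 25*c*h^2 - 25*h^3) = c - 5*h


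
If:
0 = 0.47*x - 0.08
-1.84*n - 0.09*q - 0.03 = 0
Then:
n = -0.0489130434782609*q - 0.016304347826087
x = 0.17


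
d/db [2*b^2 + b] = 4*b + 1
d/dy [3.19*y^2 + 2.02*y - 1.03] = 6.38*y + 2.02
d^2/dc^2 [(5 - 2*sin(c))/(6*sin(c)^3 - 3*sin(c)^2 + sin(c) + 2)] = (288*sin(c)^7 - 1728*sin(c)^6 + 528*sin(c)^5 + 1830*sin(c)^4 - 795*sin(c)^3 + 609*sin(c)^2 - 504*sin(c) + 78)/(6*sin(c)^3 - 3*sin(c)^2 + sin(c) + 2)^3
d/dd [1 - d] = -1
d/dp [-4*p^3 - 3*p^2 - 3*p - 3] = -12*p^2 - 6*p - 3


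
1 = 1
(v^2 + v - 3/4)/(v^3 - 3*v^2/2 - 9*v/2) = (v - 1/2)/(v*(v - 3))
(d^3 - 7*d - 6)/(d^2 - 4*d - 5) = (d^2 - d - 6)/(d - 5)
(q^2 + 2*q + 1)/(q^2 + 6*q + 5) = (q + 1)/(q + 5)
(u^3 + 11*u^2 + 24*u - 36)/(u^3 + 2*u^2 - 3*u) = (u^2 + 12*u + 36)/(u*(u + 3))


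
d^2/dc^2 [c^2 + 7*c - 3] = 2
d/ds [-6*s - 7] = -6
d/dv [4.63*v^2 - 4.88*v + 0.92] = 9.26*v - 4.88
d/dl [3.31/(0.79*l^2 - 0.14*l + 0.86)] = (0.4634 - 5.2298*l)/(0.79*l^2 - 0.14*l + 0.86)^2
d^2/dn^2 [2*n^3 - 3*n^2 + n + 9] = 12*n - 6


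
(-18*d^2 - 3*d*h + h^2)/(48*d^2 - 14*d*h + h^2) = (-3*d - h)/(8*d - h)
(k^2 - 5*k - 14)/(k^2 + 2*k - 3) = (k^2 - 5*k - 14)/(k^2 + 2*k - 3)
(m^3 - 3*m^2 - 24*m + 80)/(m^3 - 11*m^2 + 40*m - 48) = (m + 5)/(m - 3)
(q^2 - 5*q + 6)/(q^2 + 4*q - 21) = (q - 2)/(q + 7)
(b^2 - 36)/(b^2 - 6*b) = (b + 6)/b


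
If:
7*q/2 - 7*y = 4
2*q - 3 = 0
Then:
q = 3/2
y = 5/28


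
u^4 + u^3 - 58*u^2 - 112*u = u*(u - 8)*(u + 2)*(u + 7)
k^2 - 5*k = k*(k - 5)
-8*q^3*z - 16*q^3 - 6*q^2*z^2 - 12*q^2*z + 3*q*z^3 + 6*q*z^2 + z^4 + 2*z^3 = (-2*q + z)*(q + z)*(4*q + z)*(z + 2)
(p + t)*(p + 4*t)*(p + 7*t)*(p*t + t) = p^4*t + 12*p^3*t^2 + p^3*t + 39*p^2*t^3 + 12*p^2*t^2 + 28*p*t^4 + 39*p*t^3 + 28*t^4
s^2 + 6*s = s*(s + 6)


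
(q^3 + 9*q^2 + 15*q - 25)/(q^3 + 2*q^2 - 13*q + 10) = (q + 5)/(q - 2)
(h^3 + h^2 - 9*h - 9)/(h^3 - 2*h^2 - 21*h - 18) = (h - 3)/(h - 6)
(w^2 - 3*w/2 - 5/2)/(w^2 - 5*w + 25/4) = 2*(w + 1)/(2*w - 5)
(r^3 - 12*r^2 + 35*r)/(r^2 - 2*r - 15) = r*(r - 7)/(r + 3)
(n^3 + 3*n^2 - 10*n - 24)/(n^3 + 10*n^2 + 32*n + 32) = (n - 3)/(n + 4)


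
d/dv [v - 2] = 1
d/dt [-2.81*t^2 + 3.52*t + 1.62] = 3.52 - 5.62*t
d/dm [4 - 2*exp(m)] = -2*exp(m)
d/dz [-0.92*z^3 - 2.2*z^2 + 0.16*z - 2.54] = -2.76*z^2 - 4.4*z + 0.16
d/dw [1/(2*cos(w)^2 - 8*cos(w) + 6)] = (cos(w) - 2)*sin(w)/(cos(w)^2 - 4*cos(w) + 3)^2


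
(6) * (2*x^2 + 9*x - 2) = 12*x^2 + 54*x - 12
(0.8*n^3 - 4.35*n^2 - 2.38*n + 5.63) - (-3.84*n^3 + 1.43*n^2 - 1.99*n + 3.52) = 4.64*n^3 - 5.78*n^2 - 0.39*n + 2.11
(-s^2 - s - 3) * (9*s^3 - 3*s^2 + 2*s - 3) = -9*s^5 - 6*s^4 - 26*s^3 + 10*s^2 - 3*s + 9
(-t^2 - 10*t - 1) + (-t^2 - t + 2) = -2*t^2 - 11*t + 1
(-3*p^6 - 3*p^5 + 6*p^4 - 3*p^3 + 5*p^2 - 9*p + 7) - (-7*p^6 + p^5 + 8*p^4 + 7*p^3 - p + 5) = 4*p^6 - 4*p^5 - 2*p^4 - 10*p^3 + 5*p^2 - 8*p + 2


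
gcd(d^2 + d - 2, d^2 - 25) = 1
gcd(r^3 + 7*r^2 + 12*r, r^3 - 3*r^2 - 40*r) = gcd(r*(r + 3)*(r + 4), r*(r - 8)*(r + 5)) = r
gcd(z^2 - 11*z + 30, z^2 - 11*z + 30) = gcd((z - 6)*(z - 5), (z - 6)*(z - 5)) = z^2 - 11*z + 30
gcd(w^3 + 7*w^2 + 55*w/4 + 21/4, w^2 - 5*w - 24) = w + 3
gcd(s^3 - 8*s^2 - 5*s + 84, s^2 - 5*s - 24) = s + 3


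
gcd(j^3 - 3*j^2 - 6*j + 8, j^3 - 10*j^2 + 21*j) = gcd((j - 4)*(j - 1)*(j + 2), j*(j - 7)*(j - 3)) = 1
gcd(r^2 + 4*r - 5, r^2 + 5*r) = r + 5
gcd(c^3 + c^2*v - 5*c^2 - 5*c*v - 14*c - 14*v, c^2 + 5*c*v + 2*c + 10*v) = c + 2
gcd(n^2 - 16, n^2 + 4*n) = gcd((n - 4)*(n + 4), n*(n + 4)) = n + 4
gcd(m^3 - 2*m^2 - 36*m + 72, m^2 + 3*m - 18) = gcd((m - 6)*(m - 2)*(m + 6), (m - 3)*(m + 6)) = m + 6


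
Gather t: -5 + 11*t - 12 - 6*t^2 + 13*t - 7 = -6*t^2 + 24*t - 24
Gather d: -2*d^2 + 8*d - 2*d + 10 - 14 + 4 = -2*d^2 + 6*d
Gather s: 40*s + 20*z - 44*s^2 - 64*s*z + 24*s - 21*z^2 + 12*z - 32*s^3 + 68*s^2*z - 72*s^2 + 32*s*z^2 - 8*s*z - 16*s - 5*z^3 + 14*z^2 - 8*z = -32*s^3 + s^2*(68*z - 116) + s*(32*z^2 - 72*z + 48) - 5*z^3 - 7*z^2 + 24*z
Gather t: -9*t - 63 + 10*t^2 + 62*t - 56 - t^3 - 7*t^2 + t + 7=-t^3 + 3*t^2 + 54*t - 112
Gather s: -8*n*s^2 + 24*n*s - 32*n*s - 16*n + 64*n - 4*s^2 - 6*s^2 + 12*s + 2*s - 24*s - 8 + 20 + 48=48*n + s^2*(-8*n - 10) + s*(-8*n - 10) + 60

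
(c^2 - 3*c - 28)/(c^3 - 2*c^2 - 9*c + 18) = (c^2 - 3*c - 28)/(c^3 - 2*c^2 - 9*c + 18)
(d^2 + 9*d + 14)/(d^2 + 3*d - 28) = (d + 2)/(d - 4)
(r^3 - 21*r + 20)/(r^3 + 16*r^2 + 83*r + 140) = (r^2 - 5*r + 4)/(r^2 + 11*r + 28)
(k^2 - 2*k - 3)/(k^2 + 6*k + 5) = (k - 3)/(k + 5)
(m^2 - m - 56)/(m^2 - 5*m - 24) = (m + 7)/(m + 3)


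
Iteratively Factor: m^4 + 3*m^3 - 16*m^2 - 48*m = (m + 3)*(m^3 - 16*m) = (m + 3)*(m + 4)*(m^2 - 4*m) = m*(m + 3)*(m + 4)*(m - 4)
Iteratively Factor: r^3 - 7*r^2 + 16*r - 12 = (r - 2)*(r^2 - 5*r + 6) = (r - 3)*(r - 2)*(r - 2)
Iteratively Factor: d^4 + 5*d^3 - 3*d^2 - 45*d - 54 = (d + 3)*(d^3 + 2*d^2 - 9*d - 18) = (d + 3)^2*(d^2 - d - 6) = (d - 3)*(d + 3)^2*(d + 2)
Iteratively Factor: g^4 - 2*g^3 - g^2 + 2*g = (g - 1)*(g^3 - g^2 - 2*g) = (g - 1)*(g + 1)*(g^2 - 2*g) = g*(g - 1)*(g + 1)*(g - 2)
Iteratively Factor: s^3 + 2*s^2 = (s + 2)*(s^2) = s*(s + 2)*(s)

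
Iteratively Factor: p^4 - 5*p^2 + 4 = (p + 2)*(p^3 - 2*p^2 - p + 2) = (p + 1)*(p + 2)*(p^2 - 3*p + 2) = (p - 1)*(p + 1)*(p + 2)*(p - 2)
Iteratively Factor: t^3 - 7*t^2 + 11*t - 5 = (t - 1)*(t^2 - 6*t + 5) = (t - 1)^2*(t - 5)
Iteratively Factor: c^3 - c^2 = (c - 1)*(c^2) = c*(c - 1)*(c)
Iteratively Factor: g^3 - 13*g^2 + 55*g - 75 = (g - 3)*(g^2 - 10*g + 25) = (g - 5)*(g - 3)*(g - 5)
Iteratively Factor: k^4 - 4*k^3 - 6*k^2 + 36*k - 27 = (k - 3)*(k^3 - k^2 - 9*k + 9) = (k - 3)^2*(k^2 + 2*k - 3) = (k - 3)^2*(k - 1)*(k + 3)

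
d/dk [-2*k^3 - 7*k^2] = 2*k*(-3*k - 7)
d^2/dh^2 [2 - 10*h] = 0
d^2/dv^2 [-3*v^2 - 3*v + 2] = -6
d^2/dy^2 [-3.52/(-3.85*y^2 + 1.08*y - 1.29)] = (-104.3504*y^2 + 29.27232*y + 3.52*(7.7*y - 1.08)*(15.4*y - 2.16) - 34.96416)/(3.85*y^2 - 1.08*y + 1.29)^3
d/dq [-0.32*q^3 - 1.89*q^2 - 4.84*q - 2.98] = -0.96*q^2 - 3.78*q - 4.84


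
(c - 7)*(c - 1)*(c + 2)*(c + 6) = c^4 - 45*c^2 - 40*c + 84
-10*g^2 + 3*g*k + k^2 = (-2*g + k)*(5*g + k)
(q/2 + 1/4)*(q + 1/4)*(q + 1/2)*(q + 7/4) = q^4/2 + 3*q^3/2 + 43*q^2/32 + 15*q/32 + 7/128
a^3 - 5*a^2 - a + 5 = (a - 5)*(a - 1)*(a + 1)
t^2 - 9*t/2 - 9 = (t - 6)*(t + 3/2)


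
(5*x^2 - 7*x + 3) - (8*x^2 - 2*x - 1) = -3*x^2 - 5*x + 4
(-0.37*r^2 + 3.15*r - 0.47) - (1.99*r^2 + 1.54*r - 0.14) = -2.36*r^2 + 1.61*r - 0.33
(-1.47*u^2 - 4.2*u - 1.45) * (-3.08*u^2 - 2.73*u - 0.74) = 4.5276*u^4 + 16.9491*u^3 + 17.0198*u^2 + 7.0665*u + 1.073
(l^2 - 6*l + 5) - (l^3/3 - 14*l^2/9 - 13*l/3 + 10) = -l^3/3 + 23*l^2/9 - 5*l/3 - 5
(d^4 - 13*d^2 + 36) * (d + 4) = d^5 + 4*d^4 - 13*d^3 - 52*d^2 + 36*d + 144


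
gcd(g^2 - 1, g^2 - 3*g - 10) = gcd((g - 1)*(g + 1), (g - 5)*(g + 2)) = 1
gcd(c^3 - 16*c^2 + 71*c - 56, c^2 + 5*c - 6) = c - 1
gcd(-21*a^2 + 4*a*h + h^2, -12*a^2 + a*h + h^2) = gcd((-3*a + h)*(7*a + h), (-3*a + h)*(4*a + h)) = 3*a - h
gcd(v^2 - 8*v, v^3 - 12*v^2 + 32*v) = v^2 - 8*v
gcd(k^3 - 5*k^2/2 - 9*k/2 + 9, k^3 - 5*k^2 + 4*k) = 1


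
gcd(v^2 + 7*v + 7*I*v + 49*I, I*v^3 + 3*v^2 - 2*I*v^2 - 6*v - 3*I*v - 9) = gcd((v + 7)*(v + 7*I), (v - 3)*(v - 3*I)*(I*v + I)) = 1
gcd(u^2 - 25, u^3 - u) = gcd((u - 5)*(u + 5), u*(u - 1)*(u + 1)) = 1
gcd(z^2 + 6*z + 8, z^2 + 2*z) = z + 2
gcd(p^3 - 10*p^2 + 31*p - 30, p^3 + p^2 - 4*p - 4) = p - 2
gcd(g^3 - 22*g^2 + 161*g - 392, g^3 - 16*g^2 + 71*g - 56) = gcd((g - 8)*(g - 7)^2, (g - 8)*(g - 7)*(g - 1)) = g^2 - 15*g + 56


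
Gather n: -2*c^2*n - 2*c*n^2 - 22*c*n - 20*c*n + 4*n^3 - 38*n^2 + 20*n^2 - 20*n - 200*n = 4*n^3 + n^2*(-2*c - 18) + n*(-2*c^2 - 42*c - 220)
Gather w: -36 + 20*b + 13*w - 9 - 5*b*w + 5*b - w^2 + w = 25*b - w^2 + w*(14 - 5*b) - 45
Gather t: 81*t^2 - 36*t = 81*t^2 - 36*t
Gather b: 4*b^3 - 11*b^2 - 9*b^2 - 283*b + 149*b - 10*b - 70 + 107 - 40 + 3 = 4*b^3 - 20*b^2 - 144*b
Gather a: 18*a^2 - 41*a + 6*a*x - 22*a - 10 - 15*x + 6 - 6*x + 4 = 18*a^2 + a*(6*x - 63) - 21*x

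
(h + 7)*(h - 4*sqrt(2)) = h^2 - 4*sqrt(2)*h + 7*h - 28*sqrt(2)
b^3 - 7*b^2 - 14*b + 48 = (b - 8)*(b - 2)*(b + 3)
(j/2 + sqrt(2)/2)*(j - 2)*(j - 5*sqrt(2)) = j^3/2 - 2*sqrt(2)*j^2 - j^2 - 5*j + 4*sqrt(2)*j + 10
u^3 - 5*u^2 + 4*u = u*(u - 4)*(u - 1)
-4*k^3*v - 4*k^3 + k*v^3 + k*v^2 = (-2*k + v)*(2*k + v)*(k*v + k)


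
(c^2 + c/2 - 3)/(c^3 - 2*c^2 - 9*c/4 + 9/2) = 2*(c + 2)/(2*c^2 - c - 6)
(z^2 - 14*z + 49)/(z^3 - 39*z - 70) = (z - 7)/(z^2 + 7*z + 10)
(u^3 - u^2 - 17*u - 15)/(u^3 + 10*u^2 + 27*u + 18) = (u - 5)/(u + 6)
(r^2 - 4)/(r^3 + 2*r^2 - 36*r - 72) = (r - 2)/(r^2 - 36)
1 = 1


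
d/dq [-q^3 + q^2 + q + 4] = -3*q^2 + 2*q + 1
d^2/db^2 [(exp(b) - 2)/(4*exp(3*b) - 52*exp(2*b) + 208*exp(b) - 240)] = (4*exp(3*b) - 33*exp(2*b) + exp(b) + 330)*exp(b)/(4*(exp(6*b) - 33*exp(5*b) + 453*exp(4*b) - 3311*exp(3*b) + 13590*exp(2*b) - 29700*exp(b) + 27000))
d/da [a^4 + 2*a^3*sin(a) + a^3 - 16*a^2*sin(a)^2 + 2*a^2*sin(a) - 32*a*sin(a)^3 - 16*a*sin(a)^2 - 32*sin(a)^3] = 2*a^3*cos(a) + 4*a^3 + 6*a^2*sin(a) - 16*a^2*sin(2*a) + 2*a^2*cos(a) + 3*a^2 - 96*a*sin(a)^2*cos(a) - 32*a*sin(a)^2 + 4*a*sin(a) - 16*a*sin(2*a) - 32*sin(a)^3 - 96*sin(a)^2*cos(a) - 16*sin(a)^2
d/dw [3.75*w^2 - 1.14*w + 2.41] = 7.5*w - 1.14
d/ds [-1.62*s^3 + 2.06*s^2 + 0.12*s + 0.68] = -4.86*s^2 + 4.12*s + 0.12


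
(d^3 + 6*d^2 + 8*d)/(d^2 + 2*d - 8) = d*(d + 2)/(d - 2)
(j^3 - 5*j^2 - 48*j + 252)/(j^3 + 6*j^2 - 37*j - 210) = (j - 6)/(j + 5)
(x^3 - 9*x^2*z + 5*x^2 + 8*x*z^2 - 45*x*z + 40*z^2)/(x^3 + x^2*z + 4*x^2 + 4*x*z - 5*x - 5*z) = (x^2 - 9*x*z + 8*z^2)/(x^2 + x*z - x - z)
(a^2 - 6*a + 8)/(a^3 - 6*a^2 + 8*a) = 1/a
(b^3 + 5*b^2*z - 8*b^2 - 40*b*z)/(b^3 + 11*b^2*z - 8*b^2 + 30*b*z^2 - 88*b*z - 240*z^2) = b/(b + 6*z)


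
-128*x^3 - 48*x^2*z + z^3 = (-8*x + z)*(4*x + z)^2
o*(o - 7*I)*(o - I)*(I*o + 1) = I*o^4 + 9*o^3 - 15*I*o^2 - 7*o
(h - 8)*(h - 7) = h^2 - 15*h + 56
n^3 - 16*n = n*(n - 4)*(n + 4)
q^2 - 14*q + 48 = (q - 8)*(q - 6)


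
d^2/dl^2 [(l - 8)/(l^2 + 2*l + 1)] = 2*(l - 26)/(l^4 + 4*l^3 + 6*l^2 + 4*l + 1)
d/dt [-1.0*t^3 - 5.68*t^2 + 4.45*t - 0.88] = -3.0*t^2 - 11.36*t + 4.45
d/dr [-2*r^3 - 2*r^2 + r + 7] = -6*r^2 - 4*r + 1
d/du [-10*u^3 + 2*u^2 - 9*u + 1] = -30*u^2 + 4*u - 9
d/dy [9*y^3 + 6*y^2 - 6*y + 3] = 27*y^2 + 12*y - 6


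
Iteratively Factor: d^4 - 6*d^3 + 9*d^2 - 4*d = (d - 4)*(d^3 - 2*d^2 + d) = (d - 4)*(d - 1)*(d^2 - d) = d*(d - 4)*(d - 1)*(d - 1)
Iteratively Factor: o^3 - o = (o - 1)*(o^2 + o) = o*(o - 1)*(o + 1)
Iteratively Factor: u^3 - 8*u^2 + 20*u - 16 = (u - 2)*(u^2 - 6*u + 8) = (u - 2)^2*(u - 4)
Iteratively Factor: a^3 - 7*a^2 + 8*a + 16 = (a - 4)*(a^2 - 3*a - 4) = (a - 4)*(a + 1)*(a - 4)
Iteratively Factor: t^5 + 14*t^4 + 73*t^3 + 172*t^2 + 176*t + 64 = (t + 1)*(t^4 + 13*t^3 + 60*t^2 + 112*t + 64) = (t + 1)^2*(t^3 + 12*t^2 + 48*t + 64) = (t + 1)^2*(t + 4)*(t^2 + 8*t + 16) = (t + 1)^2*(t + 4)^2*(t + 4)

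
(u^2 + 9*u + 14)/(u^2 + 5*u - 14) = (u + 2)/(u - 2)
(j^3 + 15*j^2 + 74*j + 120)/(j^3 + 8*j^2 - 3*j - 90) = (j + 4)/(j - 3)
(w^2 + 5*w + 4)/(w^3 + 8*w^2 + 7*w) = (w + 4)/(w*(w + 7))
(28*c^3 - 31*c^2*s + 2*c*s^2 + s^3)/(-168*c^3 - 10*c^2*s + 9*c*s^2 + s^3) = (-c + s)/(6*c + s)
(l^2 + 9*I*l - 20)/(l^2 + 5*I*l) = (l + 4*I)/l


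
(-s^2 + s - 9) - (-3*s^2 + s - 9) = 2*s^2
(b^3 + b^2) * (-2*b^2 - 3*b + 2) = -2*b^5 - 5*b^4 - b^3 + 2*b^2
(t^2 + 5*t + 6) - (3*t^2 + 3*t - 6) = -2*t^2 + 2*t + 12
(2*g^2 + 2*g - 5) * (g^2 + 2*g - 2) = 2*g^4 + 6*g^3 - 5*g^2 - 14*g + 10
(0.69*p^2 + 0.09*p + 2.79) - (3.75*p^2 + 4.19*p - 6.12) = -3.06*p^2 - 4.1*p + 8.91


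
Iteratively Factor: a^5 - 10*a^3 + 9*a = (a + 1)*(a^4 - a^3 - 9*a^2 + 9*a) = (a + 1)*(a + 3)*(a^3 - 4*a^2 + 3*a) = a*(a + 1)*(a + 3)*(a^2 - 4*a + 3) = a*(a - 3)*(a + 1)*(a + 3)*(a - 1)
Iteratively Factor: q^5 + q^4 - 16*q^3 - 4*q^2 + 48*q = (q + 4)*(q^4 - 3*q^3 - 4*q^2 + 12*q) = (q - 3)*(q + 4)*(q^3 - 4*q) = (q - 3)*(q + 2)*(q + 4)*(q^2 - 2*q) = (q - 3)*(q - 2)*(q + 2)*(q + 4)*(q)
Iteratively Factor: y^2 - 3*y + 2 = (y - 1)*(y - 2)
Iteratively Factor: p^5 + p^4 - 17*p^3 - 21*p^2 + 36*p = (p - 4)*(p^4 + 5*p^3 + 3*p^2 - 9*p) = p*(p - 4)*(p^3 + 5*p^2 + 3*p - 9) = p*(p - 4)*(p - 1)*(p^2 + 6*p + 9) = p*(p - 4)*(p - 1)*(p + 3)*(p + 3)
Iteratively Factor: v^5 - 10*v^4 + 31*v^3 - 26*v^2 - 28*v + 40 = (v - 5)*(v^4 - 5*v^3 + 6*v^2 + 4*v - 8) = (v - 5)*(v + 1)*(v^3 - 6*v^2 + 12*v - 8) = (v - 5)*(v - 2)*(v + 1)*(v^2 - 4*v + 4) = (v - 5)*(v - 2)^2*(v + 1)*(v - 2)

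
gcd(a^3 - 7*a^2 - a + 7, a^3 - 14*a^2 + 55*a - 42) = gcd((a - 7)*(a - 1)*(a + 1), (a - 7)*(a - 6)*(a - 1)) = a^2 - 8*a + 7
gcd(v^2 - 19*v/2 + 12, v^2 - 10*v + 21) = 1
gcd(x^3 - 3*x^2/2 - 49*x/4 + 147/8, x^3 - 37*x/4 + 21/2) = x^2 + 2*x - 21/4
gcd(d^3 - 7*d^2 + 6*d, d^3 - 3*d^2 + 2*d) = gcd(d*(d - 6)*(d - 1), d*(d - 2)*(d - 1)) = d^2 - d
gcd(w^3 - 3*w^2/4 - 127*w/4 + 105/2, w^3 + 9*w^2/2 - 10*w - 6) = w + 6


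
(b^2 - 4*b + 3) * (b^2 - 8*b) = b^4 - 12*b^3 + 35*b^2 - 24*b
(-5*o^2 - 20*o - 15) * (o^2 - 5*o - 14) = -5*o^4 + 5*o^3 + 155*o^2 + 355*o + 210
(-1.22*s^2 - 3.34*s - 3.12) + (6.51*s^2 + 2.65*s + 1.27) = 5.29*s^2 - 0.69*s - 1.85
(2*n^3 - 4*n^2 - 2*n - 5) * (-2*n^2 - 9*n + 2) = -4*n^5 - 10*n^4 + 44*n^3 + 20*n^2 + 41*n - 10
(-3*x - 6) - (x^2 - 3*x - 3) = -x^2 - 3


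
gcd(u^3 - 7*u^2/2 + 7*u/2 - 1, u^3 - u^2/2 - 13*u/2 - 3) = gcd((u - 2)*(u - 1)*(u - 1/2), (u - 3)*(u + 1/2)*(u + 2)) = 1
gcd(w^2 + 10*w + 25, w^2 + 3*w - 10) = w + 5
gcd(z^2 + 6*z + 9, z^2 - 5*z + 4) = 1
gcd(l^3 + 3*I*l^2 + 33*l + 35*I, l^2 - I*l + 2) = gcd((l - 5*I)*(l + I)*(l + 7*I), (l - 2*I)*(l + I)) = l + I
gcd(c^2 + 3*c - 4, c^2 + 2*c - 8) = c + 4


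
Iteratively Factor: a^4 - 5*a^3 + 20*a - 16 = (a + 2)*(a^3 - 7*a^2 + 14*a - 8) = (a - 1)*(a + 2)*(a^2 - 6*a + 8) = (a - 2)*(a - 1)*(a + 2)*(a - 4)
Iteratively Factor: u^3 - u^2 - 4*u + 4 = (u + 2)*(u^2 - 3*u + 2) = (u - 1)*(u + 2)*(u - 2)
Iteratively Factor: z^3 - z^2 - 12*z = (z - 4)*(z^2 + 3*z) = (z - 4)*(z + 3)*(z)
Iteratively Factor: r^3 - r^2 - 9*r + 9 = (r - 3)*(r^2 + 2*r - 3) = (r - 3)*(r - 1)*(r + 3)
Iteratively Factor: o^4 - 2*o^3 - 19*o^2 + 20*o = (o - 1)*(o^3 - o^2 - 20*o) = o*(o - 1)*(o^2 - o - 20) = o*(o - 1)*(o + 4)*(o - 5)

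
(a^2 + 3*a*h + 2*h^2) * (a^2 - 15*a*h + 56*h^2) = a^4 - 12*a^3*h + 13*a^2*h^2 + 138*a*h^3 + 112*h^4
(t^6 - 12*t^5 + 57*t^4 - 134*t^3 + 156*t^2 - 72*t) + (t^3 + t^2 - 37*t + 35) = t^6 - 12*t^5 + 57*t^4 - 133*t^3 + 157*t^2 - 109*t + 35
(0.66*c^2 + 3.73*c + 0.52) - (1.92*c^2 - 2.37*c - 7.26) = -1.26*c^2 + 6.1*c + 7.78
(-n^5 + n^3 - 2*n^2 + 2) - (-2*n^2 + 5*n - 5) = -n^5 + n^3 - 5*n + 7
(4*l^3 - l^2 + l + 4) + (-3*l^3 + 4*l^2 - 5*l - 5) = l^3 + 3*l^2 - 4*l - 1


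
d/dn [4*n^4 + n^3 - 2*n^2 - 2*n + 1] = 16*n^3 + 3*n^2 - 4*n - 2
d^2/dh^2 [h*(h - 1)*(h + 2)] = 6*h + 2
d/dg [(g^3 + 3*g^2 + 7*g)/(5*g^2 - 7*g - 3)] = (5*g^4 - 14*g^3 - 65*g^2 - 18*g - 21)/(25*g^4 - 70*g^3 + 19*g^2 + 42*g + 9)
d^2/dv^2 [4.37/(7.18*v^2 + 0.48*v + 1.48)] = (-450.567976*v^2 - 30.121536*v + 4.37*(14.36*v + 0.48)*(28.72*v + 0.96) - 92.874736)/(7.18*v^2 + 0.48*v + 1.48)^3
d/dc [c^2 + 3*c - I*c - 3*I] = 2*c + 3 - I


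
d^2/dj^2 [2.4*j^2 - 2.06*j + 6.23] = 4.80000000000000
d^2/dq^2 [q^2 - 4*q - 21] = 2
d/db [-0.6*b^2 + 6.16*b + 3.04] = 6.16 - 1.2*b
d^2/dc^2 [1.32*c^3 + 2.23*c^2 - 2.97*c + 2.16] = 7.92*c + 4.46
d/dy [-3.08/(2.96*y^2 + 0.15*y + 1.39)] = (18.2336*y + 0.462)/(2.96*y^2 + 0.15*y + 1.39)^2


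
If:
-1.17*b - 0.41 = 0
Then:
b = -0.35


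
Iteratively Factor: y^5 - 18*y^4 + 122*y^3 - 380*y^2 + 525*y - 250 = (y - 5)*(y^4 - 13*y^3 + 57*y^2 - 95*y + 50) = (y - 5)^2*(y^3 - 8*y^2 + 17*y - 10) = (y - 5)^2*(y - 1)*(y^2 - 7*y + 10) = (y - 5)^2*(y - 2)*(y - 1)*(y - 5)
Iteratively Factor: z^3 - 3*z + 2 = (z + 2)*(z^2 - 2*z + 1) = (z - 1)*(z + 2)*(z - 1)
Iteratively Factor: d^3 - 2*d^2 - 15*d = (d - 5)*(d^2 + 3*d) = (d - 5)*(d + 3)*(d)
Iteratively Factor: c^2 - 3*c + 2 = (c - 1)*(c - 2)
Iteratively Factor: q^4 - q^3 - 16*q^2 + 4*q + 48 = (q + 2)*(q^3 - 3*q^2 - 10*q + 24) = (q - 4)*(q + 2)*(q^2 + q - 6) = (q - 4)*(q + 2)*(q + 3)*(q - 2)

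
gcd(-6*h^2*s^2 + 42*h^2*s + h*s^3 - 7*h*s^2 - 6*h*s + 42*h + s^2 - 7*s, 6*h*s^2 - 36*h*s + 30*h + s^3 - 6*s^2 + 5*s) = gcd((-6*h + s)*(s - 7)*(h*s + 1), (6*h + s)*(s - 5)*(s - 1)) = 1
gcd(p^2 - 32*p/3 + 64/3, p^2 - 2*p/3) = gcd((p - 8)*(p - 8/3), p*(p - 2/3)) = 1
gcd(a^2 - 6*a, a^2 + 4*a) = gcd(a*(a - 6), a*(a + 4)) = a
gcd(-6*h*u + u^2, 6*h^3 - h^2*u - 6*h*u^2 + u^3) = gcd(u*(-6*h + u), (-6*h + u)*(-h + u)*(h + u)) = -6*h + u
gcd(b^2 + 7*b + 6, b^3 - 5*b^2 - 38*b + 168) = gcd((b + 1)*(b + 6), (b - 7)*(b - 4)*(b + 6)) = b + 6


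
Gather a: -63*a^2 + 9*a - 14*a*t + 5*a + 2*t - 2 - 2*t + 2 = -63*a^2 + a*(14 - 14*t)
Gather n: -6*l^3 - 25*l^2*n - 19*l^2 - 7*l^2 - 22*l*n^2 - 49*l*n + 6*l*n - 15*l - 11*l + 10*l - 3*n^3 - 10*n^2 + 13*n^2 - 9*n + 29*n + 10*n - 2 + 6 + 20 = -6*l^3 - 26*l^2 - 16*l - 3*n^3 + n^2*(3 - 22*l) + n*(-25*l^2 - 43*l + 30) + 24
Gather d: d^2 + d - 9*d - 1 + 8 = d^2 - 8*d + 7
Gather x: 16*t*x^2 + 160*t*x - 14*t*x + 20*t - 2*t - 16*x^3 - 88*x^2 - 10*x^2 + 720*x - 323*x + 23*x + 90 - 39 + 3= 18*t - 16*x^3 + x^2*(16*t - 98) + x*(146*t + 420) + 54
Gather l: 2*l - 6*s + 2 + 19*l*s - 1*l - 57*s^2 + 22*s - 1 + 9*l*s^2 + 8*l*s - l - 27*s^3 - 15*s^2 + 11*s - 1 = l*(9*s^2 + 27*s) - 27*s^3 - 72*s^2 + 27*s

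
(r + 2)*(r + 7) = r^2 + 9*r + 14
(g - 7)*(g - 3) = g^2 - 10*g + 21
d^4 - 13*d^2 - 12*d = d*(d - 4)*(d + 1)*(d + 3)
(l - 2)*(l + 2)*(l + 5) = l^3 + 5*l^2 - 4*l - 20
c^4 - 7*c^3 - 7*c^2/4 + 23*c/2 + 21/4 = (c - 7)*(c - 3/2)*(c + 1/2)*(c + 1)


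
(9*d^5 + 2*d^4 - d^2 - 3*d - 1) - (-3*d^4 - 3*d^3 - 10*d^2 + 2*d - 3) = 9*d^5 + 5*d^4 + 3*d^3 + 9*d^2 - 5*d + 2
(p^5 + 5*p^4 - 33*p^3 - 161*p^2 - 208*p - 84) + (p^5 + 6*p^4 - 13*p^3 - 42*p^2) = 2*p^5 + 11*p^4 - 46*p^3 - 203*p^2 - 208*p - 84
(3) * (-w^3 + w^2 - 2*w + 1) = -3*w^3 + 3*w^2 - 6*w + 3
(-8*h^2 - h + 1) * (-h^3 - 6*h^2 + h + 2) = 8*h^5 + 49*h^4 - 3*h^3 - 23*h^2 - h + 2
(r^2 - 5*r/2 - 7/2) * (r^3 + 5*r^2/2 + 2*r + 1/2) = r^5 - 31*r^3/4 - 53*r^2/4 - 33*r/4 - 7/4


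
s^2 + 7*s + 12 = (s + 3)*(s + 4)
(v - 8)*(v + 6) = v^2 - 2*v - 48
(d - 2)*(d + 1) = d^2 - d - 2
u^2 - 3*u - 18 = (u - 6)*(u + 3)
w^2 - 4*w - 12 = (w - 6)*(w + 2)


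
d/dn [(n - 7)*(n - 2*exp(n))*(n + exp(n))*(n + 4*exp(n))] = 3*n^3*exp(n) + 4*n^3 - 12*n^2*exp(2*n) - 12*n^2*exp(n) - 21*n^2 - 24*n*exp(3*n) + 72*n*exp(2*n) - 42*n*exp(n) + 160*exp(3*n) + 42*exp(2*n)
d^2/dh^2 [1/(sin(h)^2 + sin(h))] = (-4 + 1/sin(h) + 4/sin(h)^2 + 2/sin(h)^3)/(sin(h) + 1)^2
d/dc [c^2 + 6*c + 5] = 2*c + 6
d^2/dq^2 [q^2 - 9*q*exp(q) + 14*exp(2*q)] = -9*q*exp(q) + 56*exp(2*q) - 18*exp(q) + 2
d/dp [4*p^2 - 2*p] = 8*p - 2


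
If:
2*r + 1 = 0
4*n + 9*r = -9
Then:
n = -9/8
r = -1/2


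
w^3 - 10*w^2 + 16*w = w*(w - 8)*(w - 2)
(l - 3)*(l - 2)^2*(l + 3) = l^4 - 4*l^3 - 5*l^2 + 36*l - 36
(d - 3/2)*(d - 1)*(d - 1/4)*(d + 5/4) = d^4 - 3*d^3/2 - 21*d^2/16 + 73*d/32 - 15/32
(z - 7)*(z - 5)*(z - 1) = z^3 - 13*z^2 + 47*z - 35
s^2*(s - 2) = s^3 - 2*s^2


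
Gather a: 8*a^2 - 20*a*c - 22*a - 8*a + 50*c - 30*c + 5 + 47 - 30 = 8*a^2 + a*(-20*c - 30) + 20*c + 22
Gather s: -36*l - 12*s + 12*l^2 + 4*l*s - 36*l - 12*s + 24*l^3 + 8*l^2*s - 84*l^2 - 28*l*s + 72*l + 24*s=24*l^3 - 72*l^2 + s*(8*l^2 - 24*l)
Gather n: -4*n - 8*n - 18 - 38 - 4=-12*n - 60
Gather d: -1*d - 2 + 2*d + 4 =d + 2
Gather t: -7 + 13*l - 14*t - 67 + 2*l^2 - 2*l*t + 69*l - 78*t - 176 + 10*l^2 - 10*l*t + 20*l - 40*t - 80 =12*l^2 + 102*l + t*(-12*l - 132) - 330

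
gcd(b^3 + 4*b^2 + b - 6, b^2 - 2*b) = 1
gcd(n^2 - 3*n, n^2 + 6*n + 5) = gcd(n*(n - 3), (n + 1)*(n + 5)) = 1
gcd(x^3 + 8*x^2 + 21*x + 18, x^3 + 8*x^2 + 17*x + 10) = x + 2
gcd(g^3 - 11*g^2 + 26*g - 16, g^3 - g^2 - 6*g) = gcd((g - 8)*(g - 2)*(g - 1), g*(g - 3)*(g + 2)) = 1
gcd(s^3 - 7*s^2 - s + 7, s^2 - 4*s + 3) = s - 1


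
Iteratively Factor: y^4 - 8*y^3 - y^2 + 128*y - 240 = (y - 3)*(y^3 - 5*y^2 - 16*y + 80) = (y - 5)*(y - 3)*(y^2 - 16) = (y - 5)*(y - 3)*(y + 4)*(y - 4)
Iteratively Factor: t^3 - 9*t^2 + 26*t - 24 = (t - 3)*(t^2 - 6*t + 8) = (t - 3)*(t - 2)*(t - 4)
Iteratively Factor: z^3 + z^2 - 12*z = (z - 3)*(z^2 + 4*z) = z*(z - 3)*(z + 4)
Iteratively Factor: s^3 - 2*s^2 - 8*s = (s)*(s^2 - 2*s - 8) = s*(s - 4)*(s + 2)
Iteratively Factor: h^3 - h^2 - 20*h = (h)*(h^2 - h - 20) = h*(h - 5)*(h + 4)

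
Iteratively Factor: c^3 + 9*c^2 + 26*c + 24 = (c + 4)*(c^2 + 5*c + 6) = (c + 2)*(c + 4)*(c + 3)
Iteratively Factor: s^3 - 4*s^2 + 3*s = (s - 1)*(s^2 - 3*s) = (s - 3)*(s - 1)*(s)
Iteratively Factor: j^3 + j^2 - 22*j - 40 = (j - 5)*(j^2 + 6*j + 8) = (j - 5)*(j + 2)*(j + 4)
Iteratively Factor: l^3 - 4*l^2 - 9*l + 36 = (l + 3)*(l^2 - 7*l + 12) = (l - 4)*(l + 3)*(l - 3)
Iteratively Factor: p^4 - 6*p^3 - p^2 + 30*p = (p - 3)*(p^3 - 3*p^2 - 10*p) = p*(p - 3)*(p^2 - 3*p - 10) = p*(p - 5)*(p - 3)*(p + 2)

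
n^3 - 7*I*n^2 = n^2*(n - 7*I)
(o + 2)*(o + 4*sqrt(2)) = o^2 + 2*o + 4*sqrt(2)*o + 8*sqrt(2)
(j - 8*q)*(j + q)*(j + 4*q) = j^3 - 3*j^2*q - 36*j*q^2 - 32*q^3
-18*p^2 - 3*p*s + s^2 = (-6*p + s)*(3*p + s)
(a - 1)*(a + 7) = a^2 + 6*a - 7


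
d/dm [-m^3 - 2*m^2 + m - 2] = -3*m^2 - 4*m + 1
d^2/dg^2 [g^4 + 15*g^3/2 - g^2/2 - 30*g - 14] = 12*g^2 + 45*g - 1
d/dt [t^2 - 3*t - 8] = 2*t - 3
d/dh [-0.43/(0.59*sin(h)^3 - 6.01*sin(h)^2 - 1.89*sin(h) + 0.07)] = (0.7611*sin(h)^2 - 5.1686*sin(h) - 0.8127)*cos(h)/(0.59*sin(h)^3 - 6.01*sin(h)^2 - 1.89*sin(h) + 0.07)^2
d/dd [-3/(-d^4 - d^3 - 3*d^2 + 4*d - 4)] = 3*(-4*d^3 - 3*d^2 - 6*d + 4)/(d^4 + d^3 + 3*d^2 - 4*d + 4)^2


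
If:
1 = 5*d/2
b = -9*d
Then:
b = -18/5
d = 2/5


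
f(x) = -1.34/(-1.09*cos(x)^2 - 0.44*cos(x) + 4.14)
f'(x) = -1.34*(-2.18*sin(x)*cos(x) - 0.44*sin(x))/(-1.09*cos(x)^2 - 0.44*cos(x) + 4.14)^2 = (2.9212*cos(x) + 0.5896)*sin(x)/(1.09*cos(x)^2 + 0.44*cos(x) - 4.14)^2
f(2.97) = -0.38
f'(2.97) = -0.03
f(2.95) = -0.38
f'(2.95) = -0.03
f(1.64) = -0.32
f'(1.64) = 0.02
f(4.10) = -0.33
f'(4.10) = 0.05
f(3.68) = -0.36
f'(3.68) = 0.07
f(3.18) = -0.38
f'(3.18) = 0.01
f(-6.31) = -0.51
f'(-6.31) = -0.01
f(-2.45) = -0.35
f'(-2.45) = 0.07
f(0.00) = -0.51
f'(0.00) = 0.00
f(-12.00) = -0.45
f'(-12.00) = 0.18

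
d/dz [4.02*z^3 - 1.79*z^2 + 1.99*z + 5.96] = 12.06*z^2 - 3.58*z + 1.99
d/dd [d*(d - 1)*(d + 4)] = 3*d^2 + 6*d - 4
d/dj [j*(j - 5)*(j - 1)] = 3*j^2 - 12*j + 5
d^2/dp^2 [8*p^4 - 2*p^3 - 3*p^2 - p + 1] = 96*p^2 - 12*p - 6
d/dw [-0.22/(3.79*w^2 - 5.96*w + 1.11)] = (1.6676*w - 1.3112)/(3.79*w^2 - 5.96*w + 1.11)^2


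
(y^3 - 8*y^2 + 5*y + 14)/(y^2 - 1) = (y^2 - 9*y + 14)/(y - 1)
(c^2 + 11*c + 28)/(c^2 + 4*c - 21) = (c + 4)/(c - 3)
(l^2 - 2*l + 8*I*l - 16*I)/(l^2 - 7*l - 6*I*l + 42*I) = (l^2 + l*(-2 + 8*I) - 16*I)/(l^2 + l*(-7 - 6*I) + 42*I)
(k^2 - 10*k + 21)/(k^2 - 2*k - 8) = (-k^2 + 10*k - 21)/(-k^2 + 2*k + 8)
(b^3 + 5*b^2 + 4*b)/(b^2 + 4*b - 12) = b*(b^2 + 5*b + 4)/(b^2 + 4*b - 12)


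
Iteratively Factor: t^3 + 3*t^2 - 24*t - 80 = (t + 4)*(t^2 - t - 20) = (t - 5)*(t + 4)*(t + 4)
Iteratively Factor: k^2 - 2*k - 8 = (k + 2)*(k - 4)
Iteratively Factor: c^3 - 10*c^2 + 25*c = (c)*(c^2 - 10*c + 25) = c*(c - 5)*(c - 5)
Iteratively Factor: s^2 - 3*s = (s - 3)*(s)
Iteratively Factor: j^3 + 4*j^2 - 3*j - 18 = (j + 3)*(j^2 + j - 6) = (j + 3)^2*(j - 2)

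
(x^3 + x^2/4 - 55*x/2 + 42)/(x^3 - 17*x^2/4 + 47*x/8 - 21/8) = 2*(x^2 + 2*x - 24)/(2*x^2 - 5*x + 3)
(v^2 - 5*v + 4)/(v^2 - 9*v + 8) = (v - 4)/(v - 8)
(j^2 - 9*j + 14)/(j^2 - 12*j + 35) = (j - 2)/(j - 5)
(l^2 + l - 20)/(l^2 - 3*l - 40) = (l - 4)/(l - 8)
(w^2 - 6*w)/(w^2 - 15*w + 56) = w*(w - 6)/(w^2 - 15*w + 56)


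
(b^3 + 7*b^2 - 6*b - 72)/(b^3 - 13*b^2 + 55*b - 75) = (b^2 + 10*b + 24)/(b^2 - 10*b + 25)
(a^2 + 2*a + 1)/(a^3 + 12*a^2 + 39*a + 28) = (a + 1)/(a^2 + 11*a + 28)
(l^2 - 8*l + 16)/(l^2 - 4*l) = (l - 4)/l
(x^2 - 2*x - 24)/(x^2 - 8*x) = (x^2 - 2*x - 24)/(x*(x - 8))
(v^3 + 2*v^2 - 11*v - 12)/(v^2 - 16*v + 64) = (v^3 + 2*v^2 - 11*v - 12)/(v^2 - 16*v + 64)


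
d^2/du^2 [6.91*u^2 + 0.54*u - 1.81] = 13.8200000000000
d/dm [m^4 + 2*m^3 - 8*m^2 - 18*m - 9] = 4*m^3 + 6*m^2 - 16*m - 18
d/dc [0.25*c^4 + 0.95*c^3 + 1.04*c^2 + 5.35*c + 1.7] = 1.0*c^3 + 2.85*c^2 + 2.08*c + 5.35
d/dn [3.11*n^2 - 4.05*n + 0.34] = 6.22*n - 4.05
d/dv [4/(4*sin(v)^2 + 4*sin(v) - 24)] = -(2*sin(v) + 1)*cos(v)/(sin(v)^2 + sin(v) - 6)^2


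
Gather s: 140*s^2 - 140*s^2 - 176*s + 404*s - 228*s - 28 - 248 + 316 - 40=0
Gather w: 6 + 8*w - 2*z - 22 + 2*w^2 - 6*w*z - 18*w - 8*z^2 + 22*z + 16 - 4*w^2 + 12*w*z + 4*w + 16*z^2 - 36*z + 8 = -2*w^2 + w*(6*z - 6) + 8*z^2 - 16*z + 8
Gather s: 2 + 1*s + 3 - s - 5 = 0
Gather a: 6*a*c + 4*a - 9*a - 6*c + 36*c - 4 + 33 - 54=a*(6*c - 5) + 30*c - 25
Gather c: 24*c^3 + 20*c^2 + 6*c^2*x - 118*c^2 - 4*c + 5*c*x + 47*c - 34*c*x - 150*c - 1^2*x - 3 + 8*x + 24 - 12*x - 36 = 24*c^3 + c^2*(6*x - 98) + c*(-29*x - 107) - 5*x - 15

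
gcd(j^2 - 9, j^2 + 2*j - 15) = j - 3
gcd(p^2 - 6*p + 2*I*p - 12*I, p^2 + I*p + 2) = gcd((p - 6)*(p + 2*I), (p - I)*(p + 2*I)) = p + 2*I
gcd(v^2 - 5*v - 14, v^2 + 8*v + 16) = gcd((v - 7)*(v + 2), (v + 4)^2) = 1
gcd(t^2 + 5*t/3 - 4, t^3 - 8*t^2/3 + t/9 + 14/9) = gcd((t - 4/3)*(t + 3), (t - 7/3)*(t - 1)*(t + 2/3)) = 1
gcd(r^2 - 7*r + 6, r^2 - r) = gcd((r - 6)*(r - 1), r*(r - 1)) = r - 1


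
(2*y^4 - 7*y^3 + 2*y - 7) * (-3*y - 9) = -6*y^5 + 3*y^4 + 63*y^3 - 6*y^2 + 3*y + 63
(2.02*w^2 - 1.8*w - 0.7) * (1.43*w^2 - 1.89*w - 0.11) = 2.8886*w^4 - 6.3918*w^3 + 2.1788*w^2 + 1.521*w + 0.077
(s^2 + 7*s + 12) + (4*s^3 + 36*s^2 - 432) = 4*s^3 + 37*s^2 + 7*s - 420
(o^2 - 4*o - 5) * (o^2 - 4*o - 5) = o^4 - 8*o^3 + 6*o^2 + 40*o + 25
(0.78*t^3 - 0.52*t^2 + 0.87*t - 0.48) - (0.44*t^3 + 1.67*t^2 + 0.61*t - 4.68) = 0.34*t^3 - 2.19*t^2 + 0.26*t + 4.2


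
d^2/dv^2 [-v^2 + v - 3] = -2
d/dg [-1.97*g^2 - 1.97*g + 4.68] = -3.94*g - 1.97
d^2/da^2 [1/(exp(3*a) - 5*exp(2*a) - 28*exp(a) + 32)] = ((-9*exp(2*a) + 20*exp(a) + 28)*(exp(3*a) - 5*exp(2*a) - 28*exp(a) + 32) + 2*(-3*exp(2*a) + 10*exp(a) + 28)^2*exp(a))*exp(a)/(exp(3*a) - 5*exp(2*a) - 28*exp(a) + 32)^3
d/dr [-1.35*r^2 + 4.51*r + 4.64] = 4.51 - 2.7*r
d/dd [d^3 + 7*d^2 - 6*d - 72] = 3*d^2 + 14*d - 6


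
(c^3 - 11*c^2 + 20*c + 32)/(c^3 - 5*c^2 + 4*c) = (c^2 - 7*c - 8)/(c*(c - 1))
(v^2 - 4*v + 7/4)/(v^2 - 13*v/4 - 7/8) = 2*(2*v - 1)/(4*v + 1)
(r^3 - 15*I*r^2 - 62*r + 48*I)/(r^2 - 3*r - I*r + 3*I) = (r^2 - 14*I*r - 48)/(r - 3)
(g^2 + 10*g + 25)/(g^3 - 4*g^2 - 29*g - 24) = (g^2 + 10*g + 25)/(g^3 - 4*g^2 - 29*g - 24)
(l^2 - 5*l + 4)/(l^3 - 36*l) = (l^2 - 5*l + 4)/(l*(l^2 - 36))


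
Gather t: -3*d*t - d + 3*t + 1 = -d + t*(3 - 3*d) + 1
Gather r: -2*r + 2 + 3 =5 - 2*r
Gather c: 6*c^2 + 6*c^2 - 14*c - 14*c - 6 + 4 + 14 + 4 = 12*c^2 - 28*c + 16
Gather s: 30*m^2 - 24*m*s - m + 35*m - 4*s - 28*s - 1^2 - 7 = 30*m^2 + 34*m + s*(-24*m - 32) - 8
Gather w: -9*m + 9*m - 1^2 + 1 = 0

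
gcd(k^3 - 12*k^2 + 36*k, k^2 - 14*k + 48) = k - 6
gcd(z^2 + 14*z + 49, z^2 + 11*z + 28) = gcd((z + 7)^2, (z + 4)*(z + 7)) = z + 7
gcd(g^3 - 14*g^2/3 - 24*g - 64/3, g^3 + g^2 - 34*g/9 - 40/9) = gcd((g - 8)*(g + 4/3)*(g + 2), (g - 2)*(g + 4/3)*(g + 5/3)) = g + 4/3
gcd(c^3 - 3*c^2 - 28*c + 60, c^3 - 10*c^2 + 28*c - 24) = c^2 - 8*c + 12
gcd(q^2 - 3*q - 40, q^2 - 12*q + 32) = q - 8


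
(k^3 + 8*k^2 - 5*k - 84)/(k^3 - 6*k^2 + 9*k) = (k^2 + 11*k + 28)/(k*(k - 3))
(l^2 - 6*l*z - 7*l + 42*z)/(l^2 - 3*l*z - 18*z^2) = (l - 7)/(l + 3*z)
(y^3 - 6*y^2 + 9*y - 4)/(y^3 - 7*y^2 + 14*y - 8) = (y - 1)/(y - 2)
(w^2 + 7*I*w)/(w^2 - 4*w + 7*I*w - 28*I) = w/(w - 4)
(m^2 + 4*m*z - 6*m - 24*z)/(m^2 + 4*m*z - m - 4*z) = (m - 6)/(m - 1)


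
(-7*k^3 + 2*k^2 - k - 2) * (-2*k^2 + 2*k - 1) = 14*k^5 - 18*k^4 + 13*k^3 - 3*k + 2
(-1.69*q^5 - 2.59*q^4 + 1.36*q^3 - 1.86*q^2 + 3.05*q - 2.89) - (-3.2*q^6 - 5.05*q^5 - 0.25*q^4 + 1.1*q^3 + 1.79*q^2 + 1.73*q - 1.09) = 3.2*q^6 + 3.36*q^5 - 2.34*q^4 + 0.26*q^3 - 3.65*q^2 + 1.32*q - 1.8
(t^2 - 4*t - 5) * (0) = 0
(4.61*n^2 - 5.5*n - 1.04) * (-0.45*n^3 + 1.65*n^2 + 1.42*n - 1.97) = -2.0745*n^5 + 10.0815*n^4 - 2.0608*n^3 - 18.6077*n^2 + 9.3582*n + 2.0488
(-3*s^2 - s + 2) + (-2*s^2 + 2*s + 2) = -5*s^2 + s + 4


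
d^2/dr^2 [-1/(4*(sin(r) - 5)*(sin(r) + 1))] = (49*sin(r) - sin(3*r) + 8*cos(2*r) - 50)/(4*(sin(r) - 5)^3*(sin(r) + 1)^2)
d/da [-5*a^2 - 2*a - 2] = -10*a - 2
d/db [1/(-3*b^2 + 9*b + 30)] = (2*b - 3)/(3*(-b^2 + 3*b + 10)^2)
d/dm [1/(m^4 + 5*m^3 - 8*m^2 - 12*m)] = (-4*m^3 - 15*m^2 + 16*m + 12)/(m^2*(m^3 + 5*m^2 - 8*m - 12)^2)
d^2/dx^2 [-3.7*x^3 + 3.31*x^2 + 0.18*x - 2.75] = 6.62 - 22.2*x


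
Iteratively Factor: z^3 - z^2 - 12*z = (z + 3)*(z^2 - 4*z) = (z - 4)*(z + 3)*(z)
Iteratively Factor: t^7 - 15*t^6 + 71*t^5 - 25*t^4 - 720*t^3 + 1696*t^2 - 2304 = (t - 3)*(t^6 - 12*t^5 + 35*t^4 + 80*t^3 - 480*t^2 + 256*t + 768) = (t - 3)*(t + 1)*(t^5 - 13*t^4 + 48*t^3 + 32*t^2 - 512*t + 768) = (t - 4)*(t - 3)*(t + 1)*(t^4 - 9*t^3 + 12*t^2 + 80*t - 192) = (t - 4)*(t - 3)*(t + 1)*(t + 3)*(t^3 - 12*t^2 + 48*t - 64) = (t - 4)^2*(t - 3)*(t + 1)*(t + 3)*(t^2 - 8*t + 16) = (t - 4)^3*(t - 3)*(t + 1)*(t + 3)*(t - 4)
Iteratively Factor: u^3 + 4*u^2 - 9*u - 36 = (u + 4)*(u^2 - 9) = (u - 3)*(u + 4)*(u + 3)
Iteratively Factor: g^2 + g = (g)*(g + 1)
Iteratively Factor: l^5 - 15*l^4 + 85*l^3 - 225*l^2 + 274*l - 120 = (l - 3)*(l^4 - 12*l^3 + 49*l^2 - 78*l + 40) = (l - 5)*(l - 3)*(l^3 - 7*l^2 + 14*l - 8) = (l - 5)*(l - 3)*(l - 1)*(l^2 - 6*l + 8) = (l - 5)*(l - 3)*(l - 2)*(l - 1)*(l - 4)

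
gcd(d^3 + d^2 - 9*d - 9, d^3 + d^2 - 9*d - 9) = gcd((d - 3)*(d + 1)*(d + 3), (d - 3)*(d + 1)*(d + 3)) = d^3 + d^2 - 9*d - 9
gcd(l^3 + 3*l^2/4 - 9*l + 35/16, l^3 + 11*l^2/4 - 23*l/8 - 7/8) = l + 7/2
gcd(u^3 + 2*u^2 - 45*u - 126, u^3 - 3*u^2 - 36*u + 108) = u + 6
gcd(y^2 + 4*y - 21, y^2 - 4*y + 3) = y - 3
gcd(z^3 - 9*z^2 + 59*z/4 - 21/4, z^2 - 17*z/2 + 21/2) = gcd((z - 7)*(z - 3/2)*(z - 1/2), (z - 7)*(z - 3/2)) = z^2 - 17*z/2 + 21/2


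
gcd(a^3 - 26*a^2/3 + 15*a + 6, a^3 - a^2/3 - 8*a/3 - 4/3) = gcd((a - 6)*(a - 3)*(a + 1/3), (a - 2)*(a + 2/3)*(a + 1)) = 1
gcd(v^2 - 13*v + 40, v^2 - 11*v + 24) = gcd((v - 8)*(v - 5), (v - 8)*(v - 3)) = v - 8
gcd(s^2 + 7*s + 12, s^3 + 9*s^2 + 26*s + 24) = s^2 + 7*s + 12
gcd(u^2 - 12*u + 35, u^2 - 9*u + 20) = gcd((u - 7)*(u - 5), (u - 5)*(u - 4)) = u - 5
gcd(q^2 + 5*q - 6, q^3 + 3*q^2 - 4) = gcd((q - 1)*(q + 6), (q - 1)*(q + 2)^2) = q - 1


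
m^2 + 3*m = m*(m + 3)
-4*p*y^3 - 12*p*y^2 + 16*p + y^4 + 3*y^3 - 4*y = (-4*p + y)*(y - 1)*(y + 2)^2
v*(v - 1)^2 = v^3 - 2*v^2 + v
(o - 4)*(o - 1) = o^2 - 5*o + 4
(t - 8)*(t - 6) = t^2 - 14*t + 48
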